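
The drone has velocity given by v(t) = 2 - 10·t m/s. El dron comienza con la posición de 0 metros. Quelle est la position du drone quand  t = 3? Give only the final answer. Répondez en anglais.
The answer is -39.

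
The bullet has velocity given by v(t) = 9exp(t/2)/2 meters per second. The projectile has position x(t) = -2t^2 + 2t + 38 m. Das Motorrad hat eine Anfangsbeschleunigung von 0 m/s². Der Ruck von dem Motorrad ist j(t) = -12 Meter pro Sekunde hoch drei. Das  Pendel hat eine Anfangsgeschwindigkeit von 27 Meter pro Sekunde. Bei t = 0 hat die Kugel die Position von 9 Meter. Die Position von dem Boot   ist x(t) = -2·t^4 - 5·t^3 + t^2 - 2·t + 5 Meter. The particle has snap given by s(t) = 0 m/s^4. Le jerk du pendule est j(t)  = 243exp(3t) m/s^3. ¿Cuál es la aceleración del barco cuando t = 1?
Para resolver esto, necesitamos tomar 2 derivadas de nuestra ecuación de la posición x(t) = -2·t^4 - 5·t^3 + t^2 - 2·t + 5. Tomando d/dt de x(t), encontramos v(t) = -8·t^3 - 15·t^2 + 2·t - 2. Tomando d/dt de v(t), encontramos a(t) = -24·t^2 - 30·t + 2. Tenemos la aceleración a(t) = -24·t^2 - 30·t + 2. Sustituyendo t = 1: a(1) = -52.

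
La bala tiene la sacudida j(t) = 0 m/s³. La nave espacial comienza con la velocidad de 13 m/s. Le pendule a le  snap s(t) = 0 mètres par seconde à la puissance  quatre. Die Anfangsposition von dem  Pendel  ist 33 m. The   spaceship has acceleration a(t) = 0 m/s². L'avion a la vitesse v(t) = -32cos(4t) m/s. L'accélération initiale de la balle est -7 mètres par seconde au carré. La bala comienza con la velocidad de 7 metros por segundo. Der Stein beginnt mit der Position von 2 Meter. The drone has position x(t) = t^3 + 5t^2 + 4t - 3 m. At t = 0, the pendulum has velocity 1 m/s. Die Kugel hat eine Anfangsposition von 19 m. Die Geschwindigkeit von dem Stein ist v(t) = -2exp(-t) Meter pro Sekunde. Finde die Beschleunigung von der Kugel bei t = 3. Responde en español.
Partiendo de la sacudida j(t) = 0, tomamos 1 antiderivada. La antiderivada de la sacudida, con a(0) = -7, da la aceleración: a(t) = -7. De la ecuación de la aceleración a(t) = -7, sustituimos t = 3 para obtener a = -7.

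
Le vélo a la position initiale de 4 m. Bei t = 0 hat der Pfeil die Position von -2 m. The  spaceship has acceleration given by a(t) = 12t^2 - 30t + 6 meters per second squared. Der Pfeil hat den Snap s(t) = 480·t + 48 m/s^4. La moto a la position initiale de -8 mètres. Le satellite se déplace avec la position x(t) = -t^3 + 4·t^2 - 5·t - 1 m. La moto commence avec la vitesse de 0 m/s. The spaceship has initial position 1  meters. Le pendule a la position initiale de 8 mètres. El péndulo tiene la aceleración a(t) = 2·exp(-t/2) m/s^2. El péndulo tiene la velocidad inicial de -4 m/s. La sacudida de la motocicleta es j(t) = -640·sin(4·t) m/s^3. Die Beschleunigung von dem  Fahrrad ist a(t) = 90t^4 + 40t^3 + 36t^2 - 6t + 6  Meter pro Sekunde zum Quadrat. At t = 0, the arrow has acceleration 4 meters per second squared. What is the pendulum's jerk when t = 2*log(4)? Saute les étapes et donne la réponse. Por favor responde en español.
La sacudida en t = 2*log(4) es j = -1/4.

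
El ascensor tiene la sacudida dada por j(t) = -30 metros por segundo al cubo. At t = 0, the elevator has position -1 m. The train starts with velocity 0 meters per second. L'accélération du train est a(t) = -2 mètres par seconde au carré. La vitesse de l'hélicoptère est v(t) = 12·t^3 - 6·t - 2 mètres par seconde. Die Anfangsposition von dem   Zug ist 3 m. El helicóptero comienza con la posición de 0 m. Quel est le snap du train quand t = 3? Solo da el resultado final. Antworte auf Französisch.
La réponse est 0.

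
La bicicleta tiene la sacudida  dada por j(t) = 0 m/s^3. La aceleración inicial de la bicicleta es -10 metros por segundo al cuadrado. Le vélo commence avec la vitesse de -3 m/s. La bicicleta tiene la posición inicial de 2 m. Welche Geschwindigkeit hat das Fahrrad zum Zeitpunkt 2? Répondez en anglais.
We need to integrate our jerk equation j(t) = 0 2 times. Finding the antiderivative of j(t) and using a(0) = -10: a(t) = -10. The antiderivative of acceleration, with v(0) = -3, gives velocity: v(t) = -10·t - 3. We have velocity v(t) = -10·t - 3. Substituting t = 2: v(2) = -23.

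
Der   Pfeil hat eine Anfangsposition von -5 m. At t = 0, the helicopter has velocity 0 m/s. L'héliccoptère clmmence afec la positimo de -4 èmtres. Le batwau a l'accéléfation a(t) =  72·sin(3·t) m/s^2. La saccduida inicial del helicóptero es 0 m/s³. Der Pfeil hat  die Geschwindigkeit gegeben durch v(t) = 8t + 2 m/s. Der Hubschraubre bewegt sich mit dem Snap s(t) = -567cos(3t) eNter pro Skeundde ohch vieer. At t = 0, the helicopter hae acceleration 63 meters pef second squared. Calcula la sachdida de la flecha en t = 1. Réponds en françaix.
Nous devons dériver notre équation de la vitesse v(t) = 8·t + 2 2 fois. En prenant d/dt de v(t), nous trouvons a(t) = 8. En prenant d/dt de a(t), nous trouvons j(t) = 0. De l'équation du jerk j(t) = 0, nous substituons t = 1 pour obtenir j = 0.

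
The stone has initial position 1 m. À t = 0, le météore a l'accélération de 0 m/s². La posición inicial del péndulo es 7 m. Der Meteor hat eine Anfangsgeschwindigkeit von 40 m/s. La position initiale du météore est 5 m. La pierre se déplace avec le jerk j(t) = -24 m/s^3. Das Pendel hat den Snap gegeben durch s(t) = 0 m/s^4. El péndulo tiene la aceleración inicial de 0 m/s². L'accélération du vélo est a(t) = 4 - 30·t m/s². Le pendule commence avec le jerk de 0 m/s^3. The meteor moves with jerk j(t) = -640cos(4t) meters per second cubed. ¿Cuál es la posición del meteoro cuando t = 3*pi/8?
Debemos encontrar la antiderivada de nuestra ecuación de la sacudida j(t) = -640·cos(4·t) 3 veces. Tomando ∫j(t)dt y aplicando a(0) = 0, encontramos a(t) = -160·sin(4·t). Tomando ∫a(t)dt y aplicando v(0) = 40, encontramos v(t) = 40·cos(4·t). La integral de la velocidad, con x(0) = 5, da la posición: x(t) = 10·sin(4·t) + 5. Usando x(t) = 10·sin(4·t) + 5 y sustituyendo t = 3*pi/8, encontramos x = -5.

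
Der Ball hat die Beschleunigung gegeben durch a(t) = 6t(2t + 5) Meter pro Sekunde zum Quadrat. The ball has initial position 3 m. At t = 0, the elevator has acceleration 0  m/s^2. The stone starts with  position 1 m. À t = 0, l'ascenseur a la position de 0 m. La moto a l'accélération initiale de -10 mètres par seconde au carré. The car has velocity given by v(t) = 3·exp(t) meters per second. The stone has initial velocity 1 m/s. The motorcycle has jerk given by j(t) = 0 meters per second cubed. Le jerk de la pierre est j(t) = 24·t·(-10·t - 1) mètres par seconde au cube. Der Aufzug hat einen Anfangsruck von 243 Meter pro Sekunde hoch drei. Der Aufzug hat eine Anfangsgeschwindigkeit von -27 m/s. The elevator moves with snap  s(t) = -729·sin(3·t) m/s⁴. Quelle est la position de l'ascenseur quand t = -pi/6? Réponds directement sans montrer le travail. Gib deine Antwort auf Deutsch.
Bei t = -pi/6, x = 9.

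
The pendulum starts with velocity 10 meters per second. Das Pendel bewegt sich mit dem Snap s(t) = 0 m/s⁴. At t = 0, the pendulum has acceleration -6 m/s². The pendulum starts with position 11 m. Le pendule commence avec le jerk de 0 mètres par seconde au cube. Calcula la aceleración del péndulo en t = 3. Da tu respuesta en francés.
Nous devons trouver la primitive de notre équation du snap s(t) = 0 2 fois. La primitive du snap est le jerk. En utilisant j(0) = 0, nous obtenons j(t) = 0. La primitive du jerk est l'accélération. En utilisant a(0) = -6, nous obtenons a(t) = -6. Nous avons l'accélération a(t) = -6. En substituant t = 3: a(3) = -6.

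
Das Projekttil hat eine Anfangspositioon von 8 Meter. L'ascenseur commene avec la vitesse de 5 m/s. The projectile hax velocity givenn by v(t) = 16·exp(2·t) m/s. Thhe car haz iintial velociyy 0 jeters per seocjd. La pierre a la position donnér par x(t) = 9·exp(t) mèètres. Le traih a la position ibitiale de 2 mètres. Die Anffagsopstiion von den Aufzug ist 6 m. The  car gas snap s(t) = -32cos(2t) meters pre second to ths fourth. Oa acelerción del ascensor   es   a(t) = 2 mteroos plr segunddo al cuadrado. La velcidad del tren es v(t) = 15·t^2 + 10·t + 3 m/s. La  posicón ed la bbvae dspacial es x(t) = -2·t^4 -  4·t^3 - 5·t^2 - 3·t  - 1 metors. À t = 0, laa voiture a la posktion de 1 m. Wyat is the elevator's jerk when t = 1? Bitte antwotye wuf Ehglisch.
Starting from acceleration a(t) = 2, we take 1 derivative. Taking d/dt of a(t), we find j(t) = 0. From the given jerk equation j(t) = 0, we substitute t = 1 to get j = 0.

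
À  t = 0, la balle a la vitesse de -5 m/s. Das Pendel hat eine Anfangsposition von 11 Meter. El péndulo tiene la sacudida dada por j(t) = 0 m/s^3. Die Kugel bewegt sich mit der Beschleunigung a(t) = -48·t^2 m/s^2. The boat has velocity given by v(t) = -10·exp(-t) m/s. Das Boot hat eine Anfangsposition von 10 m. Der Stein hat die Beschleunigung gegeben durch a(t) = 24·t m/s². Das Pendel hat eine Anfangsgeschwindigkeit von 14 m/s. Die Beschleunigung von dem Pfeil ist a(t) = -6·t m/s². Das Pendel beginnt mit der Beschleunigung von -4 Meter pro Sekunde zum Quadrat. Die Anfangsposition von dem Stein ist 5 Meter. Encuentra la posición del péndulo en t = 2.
Necesitamos integrar nuestra ecuación de la sacudida j(t) = 0 3 veces. Tomando ∫j(t)dt y aplicando a(0) = -4, encontramos a(t) = -4. Integrando la aceleración y usando la condición inicial v(0) = 14, obtenemos v(t) = 14 - 4·t. Tomando ∫v(t)dt y aplicando x(0) = 11, encontramos x(t) = -2·t^2 + 14·t + 11. De la ecuación de la posición x(t) = -2·t^2 + 14·t + 11, sustituimos t = 2 para obtener x = 31.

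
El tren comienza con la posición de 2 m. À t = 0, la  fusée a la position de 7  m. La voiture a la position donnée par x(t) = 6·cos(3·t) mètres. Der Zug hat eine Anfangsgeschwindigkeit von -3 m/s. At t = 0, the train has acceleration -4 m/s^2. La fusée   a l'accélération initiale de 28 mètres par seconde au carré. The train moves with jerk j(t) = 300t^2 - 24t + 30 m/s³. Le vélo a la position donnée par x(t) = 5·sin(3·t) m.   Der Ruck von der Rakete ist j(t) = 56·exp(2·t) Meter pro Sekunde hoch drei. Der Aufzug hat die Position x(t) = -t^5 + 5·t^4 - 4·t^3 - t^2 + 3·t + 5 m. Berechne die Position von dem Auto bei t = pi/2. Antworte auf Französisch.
En utilisant x(t) = 6·cos(3·t) et en substituant t = pi/2, nous trouvons x = 0.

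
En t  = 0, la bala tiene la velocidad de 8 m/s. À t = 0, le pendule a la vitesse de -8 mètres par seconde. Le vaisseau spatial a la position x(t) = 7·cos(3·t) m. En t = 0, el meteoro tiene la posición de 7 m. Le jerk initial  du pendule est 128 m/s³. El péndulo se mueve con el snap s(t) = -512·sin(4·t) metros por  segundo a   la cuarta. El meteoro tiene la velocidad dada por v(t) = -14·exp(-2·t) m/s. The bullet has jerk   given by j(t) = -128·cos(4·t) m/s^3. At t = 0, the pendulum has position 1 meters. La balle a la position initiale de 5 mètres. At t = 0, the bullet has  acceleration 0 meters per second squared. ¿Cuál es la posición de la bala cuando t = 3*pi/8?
Necesitamos integrar nuestra ecuación de la sacudida j(t) = -128·cos(4·t) 3 veces. La antiderivada de la sacudida, con a(0) = 0, da la aceleración: a(t) = -32·sin(4·t). La antiderivada de la aceleración, con v(0) = 8, da la velocidad: v(t) = 8·cos(4·t). La integral de la velocidad, con x(0) = 5, da la posición: x(t) = 2·sin(4·t) + 5. De la ecuación de la posición x(t) = 2·sin(4·t) + 5, sustituimos t = 3*pi/8 para obtener x = 3.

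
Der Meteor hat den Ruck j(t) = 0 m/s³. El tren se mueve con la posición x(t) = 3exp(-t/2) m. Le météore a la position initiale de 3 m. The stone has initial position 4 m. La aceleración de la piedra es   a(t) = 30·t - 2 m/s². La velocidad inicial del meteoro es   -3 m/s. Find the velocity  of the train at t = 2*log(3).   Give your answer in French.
En partant de la position x(t) = 3·exp(-t/2), nous prenons 1 dérivée. La dérivée de la position donne la vitesse: v(t) = -3·exp(-t/2)/2. En utilisant v(t) = -3·exp(-t/2)/2 et en substituant t = 2*log(3), nous trouvons v = -1/2.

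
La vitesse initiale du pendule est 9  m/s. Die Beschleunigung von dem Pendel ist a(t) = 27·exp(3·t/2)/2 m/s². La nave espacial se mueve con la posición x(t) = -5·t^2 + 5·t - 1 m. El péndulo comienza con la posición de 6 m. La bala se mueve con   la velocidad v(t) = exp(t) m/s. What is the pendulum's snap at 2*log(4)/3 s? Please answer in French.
Nous devons dériver notre équation de l'accélération a(t) = 27·exp(3·t/2)/2 2 fois. En dérivant l'accélération, nous obtenons le jerk: j(t) = 81·exp(3·t/2)/4. En dérivant le jerk, nous obtenons le snap: s(t) = 243·exp(3·t/2)/8. De l'équation du snap s(t) = 243·exp(3·t/2)/8, nous substituons t = 2*log(4)/3 pour obtenir s = 243/2.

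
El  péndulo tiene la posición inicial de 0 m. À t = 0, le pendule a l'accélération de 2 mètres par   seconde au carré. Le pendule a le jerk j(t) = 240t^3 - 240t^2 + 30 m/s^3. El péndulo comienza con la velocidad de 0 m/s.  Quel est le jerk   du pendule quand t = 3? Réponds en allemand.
Mit j(t) = 240·t^3 - 240·t^2 + 30 und Einsetzen von t = 3, finden wir j = 4350.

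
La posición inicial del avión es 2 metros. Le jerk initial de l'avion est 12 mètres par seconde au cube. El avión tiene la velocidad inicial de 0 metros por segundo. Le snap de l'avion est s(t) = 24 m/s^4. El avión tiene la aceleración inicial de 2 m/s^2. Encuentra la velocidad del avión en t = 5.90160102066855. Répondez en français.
Nous devons trouver la primitive de notre équation du snap s(t) = 24 3 fois. L'intégrale du snap, avec j(0) = 12, donne le jerk: j(t) = 24·t + 12. En prenant ∫j(t)dt et en appliquant a(0) = 2, nous trouvons a(t) = 12·t^2 + 12·t + 2. En intégrant l'accélération et en utilisant la condition initiale v(0) = 0, nous obtenons v(t) = 2·t·(2·t^2 + 3·t + 1). De l'équation de la vitesse v(t) = 2·t·(2·t^2 + 3·t + 1), nous substituons t = 5.90160102066855 pour obtenir v = 1042.96152953367.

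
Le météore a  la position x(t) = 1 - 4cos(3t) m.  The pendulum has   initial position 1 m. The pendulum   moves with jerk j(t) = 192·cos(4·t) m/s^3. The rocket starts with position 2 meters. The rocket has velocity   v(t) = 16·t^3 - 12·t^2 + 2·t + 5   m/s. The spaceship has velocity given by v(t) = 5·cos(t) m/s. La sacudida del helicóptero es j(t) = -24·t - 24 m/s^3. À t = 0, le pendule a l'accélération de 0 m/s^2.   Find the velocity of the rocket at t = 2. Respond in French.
En utilisant v(t) = 16·t^3 - 12·t^2 + 2·t + 5 et en substituant t = 2, nous trouvons v = 89.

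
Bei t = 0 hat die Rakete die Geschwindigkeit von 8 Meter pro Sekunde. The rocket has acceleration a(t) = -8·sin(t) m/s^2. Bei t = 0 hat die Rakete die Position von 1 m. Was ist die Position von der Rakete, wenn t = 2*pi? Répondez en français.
En partant de l'accélération a(t) = -8·sin(t), nous prenons 2 intégrales. En intégrant l'accélération et en utilisant la condition initiale v(0) = 8, nous obtenons v(t) = 8·cos(t). La primitive de la vitesse, avec x(0) = 1, donne la position: x(t) = 8·sin(t) + 1. En utilisant x(t) = 8·sin(t) + 1 et en substituant t = 2*pi, nous trouvons x = 1.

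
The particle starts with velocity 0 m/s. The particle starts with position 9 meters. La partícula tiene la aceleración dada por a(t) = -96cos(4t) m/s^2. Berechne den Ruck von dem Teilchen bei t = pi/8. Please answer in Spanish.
Para resolver esto, necesitamos tomar 1 derivada de nuestra ecuación de la aceleración a(t) = -96·cos(4·t). Derivando la aceleración, obtenemos la sacudida: j(t) = 384·sin(4·t). Tenemos la sacudida j(t) = 384·sin(4·t). Sustituyendo t = pi/8: j(pi/8) = 384.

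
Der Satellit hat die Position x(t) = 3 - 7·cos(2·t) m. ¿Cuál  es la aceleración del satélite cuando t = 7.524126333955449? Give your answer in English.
We must differentiate our position equation x(t) = 3 - 7·cos(2·t) 2 times. The derivative of position gives velocity: v(t) = 14·sin(2·t). Differentiating velocity, we get acceleration: a(t) = 28·cos(2·t). Using a(t) = 28·cos(2·t) and substituting t = 7.524126333955449, we find a = -22.1247497633865.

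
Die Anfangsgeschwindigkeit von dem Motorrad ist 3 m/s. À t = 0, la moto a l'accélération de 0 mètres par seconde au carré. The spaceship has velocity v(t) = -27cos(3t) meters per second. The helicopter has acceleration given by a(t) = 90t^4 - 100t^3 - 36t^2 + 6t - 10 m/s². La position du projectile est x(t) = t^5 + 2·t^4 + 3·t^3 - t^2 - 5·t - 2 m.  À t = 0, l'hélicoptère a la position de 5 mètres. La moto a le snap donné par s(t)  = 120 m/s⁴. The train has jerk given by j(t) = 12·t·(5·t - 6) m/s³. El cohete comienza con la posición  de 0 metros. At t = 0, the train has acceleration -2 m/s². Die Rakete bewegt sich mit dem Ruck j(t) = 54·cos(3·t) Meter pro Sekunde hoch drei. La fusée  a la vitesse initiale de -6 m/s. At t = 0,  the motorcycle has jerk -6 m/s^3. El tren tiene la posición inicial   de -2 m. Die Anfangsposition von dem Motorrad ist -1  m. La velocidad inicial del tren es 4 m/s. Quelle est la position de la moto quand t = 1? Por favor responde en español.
Necesitamos integrar nuestra ecuación del snap s(t) = 120 4 veces. Integrando el snap y usando la condición inicial j(0) = -6, obtenemos j(t) = 120·t - 6. Integrando la sacudida y usando la condición inicial a(0) = 0, obtenemos a(t) = 6·t·(10·t - 1). La integral de la aceleración, con v(0) = 3, da la velocidad: v(t) = 20·t^3 - 3·t^2 + 3. La integral de la velocidad es la posición. Usando x(0) = -1, obtenemos x(t) = 5·t^4 - t^3 + 3·t - 1. Tenemos la posición x(t) = 5·t^4 - t^3 + 3·t - 1. Sustituyendo t = 1: x(1) = 6.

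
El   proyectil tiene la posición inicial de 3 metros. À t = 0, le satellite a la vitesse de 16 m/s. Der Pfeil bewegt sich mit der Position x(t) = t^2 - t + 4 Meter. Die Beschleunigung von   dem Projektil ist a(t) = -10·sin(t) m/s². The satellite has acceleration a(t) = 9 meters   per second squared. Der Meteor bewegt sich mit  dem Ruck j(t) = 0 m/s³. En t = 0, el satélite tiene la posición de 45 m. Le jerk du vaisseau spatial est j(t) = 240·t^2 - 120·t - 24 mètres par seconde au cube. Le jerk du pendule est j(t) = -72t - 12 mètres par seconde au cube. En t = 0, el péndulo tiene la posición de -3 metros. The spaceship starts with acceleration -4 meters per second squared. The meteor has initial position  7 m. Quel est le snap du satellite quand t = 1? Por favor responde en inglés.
We must differentiate our acceleration equation a(t) = 9 2 times. Differentiating acceleration, we get jerk: j(t) = 0. Taking d/dt of j(t), we find s(t) = 0. We have snap s(t) = 0. Substituting t = 1: s(1) = 0.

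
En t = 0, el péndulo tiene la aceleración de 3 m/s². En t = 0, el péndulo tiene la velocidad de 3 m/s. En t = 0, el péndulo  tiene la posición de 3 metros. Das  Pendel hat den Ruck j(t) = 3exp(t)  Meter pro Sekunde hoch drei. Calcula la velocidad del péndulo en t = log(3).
Partiendo de la sacudida j(t) = 3·exp(t), tomamos 2 antiderivadas. La integral de la sacudida, con a(0) = 3, da la aceleración: a(t) = 3·exp(t). Tomando ∫a(t)dt y aplicando v(0) = 3, encontramos v(t) = 3·exp(t). Usando v(t) = 3·exp(t) y sustituyendo t = log(3), encontramos v = 9.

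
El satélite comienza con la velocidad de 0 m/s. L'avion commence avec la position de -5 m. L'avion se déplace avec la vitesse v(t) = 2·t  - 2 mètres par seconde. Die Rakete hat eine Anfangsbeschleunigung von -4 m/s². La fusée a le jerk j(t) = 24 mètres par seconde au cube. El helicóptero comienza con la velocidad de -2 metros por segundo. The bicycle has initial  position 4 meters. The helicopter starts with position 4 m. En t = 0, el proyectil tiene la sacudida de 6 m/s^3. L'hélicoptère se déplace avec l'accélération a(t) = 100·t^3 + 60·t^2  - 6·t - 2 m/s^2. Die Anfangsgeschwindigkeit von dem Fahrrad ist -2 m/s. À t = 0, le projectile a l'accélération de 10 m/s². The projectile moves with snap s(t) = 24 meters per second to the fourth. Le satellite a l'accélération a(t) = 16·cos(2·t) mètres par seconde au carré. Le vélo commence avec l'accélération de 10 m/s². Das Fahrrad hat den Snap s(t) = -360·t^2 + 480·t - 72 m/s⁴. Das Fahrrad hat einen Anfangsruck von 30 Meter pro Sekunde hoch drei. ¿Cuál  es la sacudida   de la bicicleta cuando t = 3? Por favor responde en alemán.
Wir müssen unsere Gleichung für den Snap s(t) = -360·t^2 + 480·t - 72 1-mal integrieren. Das Integral von dem Snap ist der Ruck. Mit j(0) = 30 erhalten wir j(t) = -120·t^3 + 240·t^2 - 72·t + 30. Wir haben den Ruck j(t) = -120·t^3 + 240·t^2 - 72·t + 30. Durch Einsetzen von t = 3: j(3) = -1266.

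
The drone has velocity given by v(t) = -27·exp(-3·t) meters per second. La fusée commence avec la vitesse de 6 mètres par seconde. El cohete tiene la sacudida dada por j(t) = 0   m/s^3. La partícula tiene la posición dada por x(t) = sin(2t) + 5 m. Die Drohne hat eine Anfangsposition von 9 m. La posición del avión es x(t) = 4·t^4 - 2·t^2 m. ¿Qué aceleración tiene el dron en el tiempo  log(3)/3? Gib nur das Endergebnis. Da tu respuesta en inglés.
At t = log(3)/3, a = 27.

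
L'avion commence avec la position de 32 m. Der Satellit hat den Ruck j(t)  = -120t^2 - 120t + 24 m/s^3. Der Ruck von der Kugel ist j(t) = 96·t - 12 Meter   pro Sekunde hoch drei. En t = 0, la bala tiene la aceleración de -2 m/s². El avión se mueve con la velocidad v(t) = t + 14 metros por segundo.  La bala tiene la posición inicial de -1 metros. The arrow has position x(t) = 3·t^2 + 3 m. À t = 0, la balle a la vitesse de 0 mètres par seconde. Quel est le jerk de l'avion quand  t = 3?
Nous devons dériver notre équation de la vitesse v(t) = t + 14 2 fois. En prenant d/dt de v(t), nous trouvons a(t) = 1. La dérivée de l'accélération donne le jerk: j(t) = 0. Nous avons le jerk j(t) = 0. En substituant t = 3: j(3) = 0.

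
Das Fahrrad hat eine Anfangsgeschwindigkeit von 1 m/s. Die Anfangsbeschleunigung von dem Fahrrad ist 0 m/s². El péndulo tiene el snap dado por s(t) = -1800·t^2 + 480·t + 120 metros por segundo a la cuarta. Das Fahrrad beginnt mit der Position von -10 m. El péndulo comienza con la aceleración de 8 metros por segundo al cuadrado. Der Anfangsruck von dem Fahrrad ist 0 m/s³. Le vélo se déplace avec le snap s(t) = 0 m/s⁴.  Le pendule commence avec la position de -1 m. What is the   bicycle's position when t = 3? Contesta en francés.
Nous devons trouver la primitive de notre équation du snap s(t) = 0 4 fois. L'intégrale du snap est le jerk. En utilisant j(0) = 0, nous obtenons j(t) = 0. L'intégrale du jerk est l'accélération. En utilisant a(0) = 0, nous obtenons a(t) = 0. La primitive de l'accélération est la vitesse. En utilisant v(0) = 1, nous obtenons v(t) = 1. La primitive de la vitesse est la position. En utilisant x(0) = -10, nous obtenons x(t) = t - 10. Nous avons la position x(t) = t - 10. En substituant t = 3: x(3) = -7.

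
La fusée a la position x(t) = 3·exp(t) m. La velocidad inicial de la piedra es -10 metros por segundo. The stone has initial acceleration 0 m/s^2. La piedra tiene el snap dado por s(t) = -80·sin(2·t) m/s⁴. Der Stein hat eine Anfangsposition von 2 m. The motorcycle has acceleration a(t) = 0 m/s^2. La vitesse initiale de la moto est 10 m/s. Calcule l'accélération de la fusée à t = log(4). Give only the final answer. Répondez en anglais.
The acceleration at t = log(4) is a = 12.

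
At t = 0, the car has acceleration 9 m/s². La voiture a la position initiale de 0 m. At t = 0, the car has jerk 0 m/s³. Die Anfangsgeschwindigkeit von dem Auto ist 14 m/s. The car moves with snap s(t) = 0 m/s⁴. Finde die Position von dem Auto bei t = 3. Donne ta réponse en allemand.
Um dies zu lösen, müssen wir 4 Integrale unserer Gleichung für den Snap s(t) = 0 finden. Das Integral von dem Snap ist der Ruck. Mit j(0) = 0 erhalten wir j(t) = 0. Die Stammfunktion von dem Ruck, mit a(0) = 9, ergibt die Beschleunigung: a(t) = 9. Mit ∫a(t)dt und Anwendung von v(0) = 14, finden wir v(t) = 9·t + 14. Durch Integration von der Geschwindigkeit und Verwendung der Anfangsbedingung x(0) = 0, erhalten wir x(t) = 9·t^2/2 + 14·t. Mit x(t) = 9·t^2/2 + 14·t und Einsetzen von t = 3, finden wir x = 165/2.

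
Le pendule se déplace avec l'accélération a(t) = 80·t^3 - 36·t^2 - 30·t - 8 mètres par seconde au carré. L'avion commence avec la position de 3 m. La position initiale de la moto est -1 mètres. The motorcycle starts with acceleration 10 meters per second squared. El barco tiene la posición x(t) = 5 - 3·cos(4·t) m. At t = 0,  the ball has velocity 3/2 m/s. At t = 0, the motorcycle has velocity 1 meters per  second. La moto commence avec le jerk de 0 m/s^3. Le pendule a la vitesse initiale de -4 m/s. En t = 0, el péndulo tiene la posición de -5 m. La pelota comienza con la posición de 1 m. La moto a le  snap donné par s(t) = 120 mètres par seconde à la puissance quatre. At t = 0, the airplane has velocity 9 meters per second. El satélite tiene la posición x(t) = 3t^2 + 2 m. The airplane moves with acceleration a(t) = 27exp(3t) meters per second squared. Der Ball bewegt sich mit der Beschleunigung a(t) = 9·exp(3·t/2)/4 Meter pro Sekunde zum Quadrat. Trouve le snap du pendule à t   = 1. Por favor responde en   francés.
Pour résoudre ceci, nous devons prendre 2 dérivées de notre équation de l'accélération a(t) = 80·t^3 - 36·t^2 - 30·t - 8. En prenant d/dt de a(t), nous trouvons j(t) = 240·t^2 - 72·t - 30. En dérivant le jerk, nous obtenons le snap: s(t) = 480·t - 72. Nous avons le snap s(t) = 480·t - 72. En substituant t = 1: s(1) = 408.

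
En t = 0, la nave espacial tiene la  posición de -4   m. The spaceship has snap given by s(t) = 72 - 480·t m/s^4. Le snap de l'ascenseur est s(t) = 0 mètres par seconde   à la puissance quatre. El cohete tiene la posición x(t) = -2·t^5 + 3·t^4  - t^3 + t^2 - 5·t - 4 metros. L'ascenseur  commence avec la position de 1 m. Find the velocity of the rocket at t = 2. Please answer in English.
Starting from position x(t) = -2·t^5 + 3·t^4 - t^3 + t^2 - 5·t - 4, we take 1 derivative. Differentiating position, we get velocity: v(t) = -10·t^4 + 12·t^3 - 3·t^2 + 2·t - 5. Using v(t) = -10·t^4 + 12·t^3 - 3·t^2 + 2·t - 5 and substituting t = 2, we find v = -77.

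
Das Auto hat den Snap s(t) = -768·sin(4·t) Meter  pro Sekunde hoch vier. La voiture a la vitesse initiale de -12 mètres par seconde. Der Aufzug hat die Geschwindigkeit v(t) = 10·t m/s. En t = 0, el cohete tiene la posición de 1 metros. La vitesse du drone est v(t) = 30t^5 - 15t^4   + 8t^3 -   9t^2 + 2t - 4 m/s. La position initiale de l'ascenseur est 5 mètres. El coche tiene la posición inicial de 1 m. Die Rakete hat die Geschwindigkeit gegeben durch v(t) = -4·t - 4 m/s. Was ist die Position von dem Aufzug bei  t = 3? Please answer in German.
Ausgehend von der Geschwindigkeit v(t) = 10·t, nehmen wir 1 Integral. Mit ∫v(t)dt und Anwendung von x(0) = 5, finden wir x(t) = 5·t^2 + 5. Mit x(t) = 5·t^2 + 5 und Einsetzen von t = 3, finden wir x = 50.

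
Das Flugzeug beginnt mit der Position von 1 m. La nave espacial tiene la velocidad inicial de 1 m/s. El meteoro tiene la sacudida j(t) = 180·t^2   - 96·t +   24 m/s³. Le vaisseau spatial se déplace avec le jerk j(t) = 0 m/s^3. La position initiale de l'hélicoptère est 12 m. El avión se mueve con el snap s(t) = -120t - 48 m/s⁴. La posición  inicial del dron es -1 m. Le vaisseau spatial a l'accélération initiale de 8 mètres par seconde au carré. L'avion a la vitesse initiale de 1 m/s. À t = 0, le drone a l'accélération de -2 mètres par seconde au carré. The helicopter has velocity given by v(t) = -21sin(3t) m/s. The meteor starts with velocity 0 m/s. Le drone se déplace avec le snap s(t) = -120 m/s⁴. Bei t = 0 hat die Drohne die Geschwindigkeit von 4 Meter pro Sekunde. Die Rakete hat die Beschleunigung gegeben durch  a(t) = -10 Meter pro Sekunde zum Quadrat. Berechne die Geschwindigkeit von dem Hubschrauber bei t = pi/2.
Wir haben die Geschwindigkeit v(t) = -21·sin(3·t). Durch Einsetzen von t = pi/2: v(pi/2) = 21.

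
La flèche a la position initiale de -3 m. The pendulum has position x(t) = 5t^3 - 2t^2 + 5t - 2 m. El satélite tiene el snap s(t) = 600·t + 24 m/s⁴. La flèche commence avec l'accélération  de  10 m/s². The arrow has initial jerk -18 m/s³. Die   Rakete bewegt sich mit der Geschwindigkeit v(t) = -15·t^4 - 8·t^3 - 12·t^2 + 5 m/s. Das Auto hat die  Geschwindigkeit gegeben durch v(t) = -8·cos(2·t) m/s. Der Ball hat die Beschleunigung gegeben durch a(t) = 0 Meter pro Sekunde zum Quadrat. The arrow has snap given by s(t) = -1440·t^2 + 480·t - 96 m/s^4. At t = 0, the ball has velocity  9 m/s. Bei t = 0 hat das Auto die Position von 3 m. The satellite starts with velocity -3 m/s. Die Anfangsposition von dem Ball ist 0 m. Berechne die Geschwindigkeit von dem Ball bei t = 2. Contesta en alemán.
Wir müssen unsere Gleichung für die Beschleunigung a(t) = 0 1-mal integrieren. Das Integral von der Beschleunigung ist die Geschwindigkeit. Mit v(0) = 9 erhalten wir v(t) = 9. Aus der Gleichung für die Geschwindigkeit v(t) = 9, setzen wir t = 2 ein und erhalten v = 9.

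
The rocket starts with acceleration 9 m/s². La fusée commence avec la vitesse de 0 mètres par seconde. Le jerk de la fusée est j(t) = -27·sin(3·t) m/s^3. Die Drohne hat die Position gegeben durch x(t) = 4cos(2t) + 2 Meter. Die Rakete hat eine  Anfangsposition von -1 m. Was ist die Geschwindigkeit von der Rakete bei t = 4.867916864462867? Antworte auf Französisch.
Pour résoudre ceci, nous devons prendre 2 intégrales de notre équation du jerk j(t) = -27·sin(3·t). En prenant ∫j(t)dt et en appliquant a(0) = 9, nous trouvons a(t) = 9·cos(3·t). En intégrant l'accélération et en utilisant la condition initiale v(0) = 0, nous obtenons v(t) = 3·sin(3·t). De l'équation de la vitesse v(t) = 3·sin(3·t), nous substituons t = 4.867916864462867 pour obtenir v = 2.67933089790121.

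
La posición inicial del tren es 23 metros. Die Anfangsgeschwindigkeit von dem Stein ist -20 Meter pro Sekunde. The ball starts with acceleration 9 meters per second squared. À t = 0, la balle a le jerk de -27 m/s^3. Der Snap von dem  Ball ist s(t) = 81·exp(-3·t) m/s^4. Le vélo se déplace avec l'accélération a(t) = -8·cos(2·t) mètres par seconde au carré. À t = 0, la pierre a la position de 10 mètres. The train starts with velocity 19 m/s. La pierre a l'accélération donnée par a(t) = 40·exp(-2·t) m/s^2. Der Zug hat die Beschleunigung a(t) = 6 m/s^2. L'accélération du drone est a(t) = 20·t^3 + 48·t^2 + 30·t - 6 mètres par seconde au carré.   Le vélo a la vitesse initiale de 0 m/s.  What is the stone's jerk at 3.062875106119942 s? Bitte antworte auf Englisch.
We must differentiate our acceleration equation a(t) = 40·exp(-2·t) 1 time. Taking d/dt of a(t), we find j(t) = -80·exp(-2·t). Using j(t) = -80·exp(-2·t) and substituting t = 3.062875106119942, we find j = -0.174868052079809.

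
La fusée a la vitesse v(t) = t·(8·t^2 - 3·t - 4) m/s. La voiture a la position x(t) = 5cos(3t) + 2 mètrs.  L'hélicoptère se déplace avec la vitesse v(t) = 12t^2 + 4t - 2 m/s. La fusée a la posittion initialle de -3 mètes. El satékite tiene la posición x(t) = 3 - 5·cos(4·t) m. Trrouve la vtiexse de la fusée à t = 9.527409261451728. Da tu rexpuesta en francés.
Nous avons la vitesse v(t) = t·(8·t^2 - 3·t - 4). En substituant t = 9.527409261451728: v(9.527409261451728) = 6608.11569530241.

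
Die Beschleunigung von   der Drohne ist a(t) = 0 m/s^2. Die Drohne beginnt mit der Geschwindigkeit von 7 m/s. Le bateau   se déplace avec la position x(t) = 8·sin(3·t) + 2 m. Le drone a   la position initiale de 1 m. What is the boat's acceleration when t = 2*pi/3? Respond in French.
En partant de la position x(t) = 8·sin(3·t) + 2, nous prenons 2 dérivées. En dérivant la position, nous obtenons la vitesse: v(t) = 24·cos(3·t). En prenant d/dt de v(t), nous trouvons a(t) = -72·sin(3·t). En utilisant a(t) = -72·sin(3·t) et en substituant t = 2*pi/3, nous trouvons a = 0.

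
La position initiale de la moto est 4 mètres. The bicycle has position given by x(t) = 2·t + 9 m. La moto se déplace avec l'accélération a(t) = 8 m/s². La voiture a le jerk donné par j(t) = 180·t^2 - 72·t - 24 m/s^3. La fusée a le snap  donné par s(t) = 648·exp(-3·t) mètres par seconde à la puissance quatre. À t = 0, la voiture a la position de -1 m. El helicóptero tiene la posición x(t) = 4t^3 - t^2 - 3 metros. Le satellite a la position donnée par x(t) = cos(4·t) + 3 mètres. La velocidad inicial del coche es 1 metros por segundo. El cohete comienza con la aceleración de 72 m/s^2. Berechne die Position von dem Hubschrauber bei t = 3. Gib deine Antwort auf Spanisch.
Usando x(t) = 4·t^3 - t^2 - 3 y sustituyendo t = 3, encontramos x = 96.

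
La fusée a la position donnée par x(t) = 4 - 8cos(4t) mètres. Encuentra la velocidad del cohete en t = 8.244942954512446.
Debemos derivar nuestra ecuación de la posición x(t) = 4 - 8·cos(4·t) 1 vez. Derivando la posición, obtenemos la velocidad: v(t) = 32·sin(4·t). De la ecuación de la velocidad v(t) = 32·sin(4·t), sustituimos t = 8.244942954512446 para obtener v = 31.9992269307666.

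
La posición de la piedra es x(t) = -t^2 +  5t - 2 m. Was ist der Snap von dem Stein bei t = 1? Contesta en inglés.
To solve this, we need to take 4 derivatives of our position equation x(t) = -t^2 + 5·t - 2. The derivative of position gives velocity: v(t) = 5 - 2·t. Taking d/dt of v(t), we find a(t) = -2. Differentiating acceleration, we get jerk: j(t) = 0. Differentiating jerk, we get snap: s(t) = 0. We have snap s(t) = 0. Substituting t = 1: s(1) = 0.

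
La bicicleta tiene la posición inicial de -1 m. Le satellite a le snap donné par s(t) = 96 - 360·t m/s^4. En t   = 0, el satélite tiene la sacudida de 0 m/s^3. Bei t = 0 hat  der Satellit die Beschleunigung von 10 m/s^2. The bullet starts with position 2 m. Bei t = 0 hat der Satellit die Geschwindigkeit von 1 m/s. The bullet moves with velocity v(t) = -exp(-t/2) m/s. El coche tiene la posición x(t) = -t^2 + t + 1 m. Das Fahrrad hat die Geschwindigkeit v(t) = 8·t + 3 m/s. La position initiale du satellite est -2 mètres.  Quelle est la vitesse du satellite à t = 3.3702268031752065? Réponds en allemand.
Wir müssen das Integral unserer Gleichung für den Snap s(t) = 96 - 360·t 3-mal finden. Mit ∫s(t)dt und Anwendung von j(0) = 0, finden wir j(t) = 12·t·(8 - 15·t). Die Stammfunktion von dem Ruck ist die Beschleunigung. Mit a(0) = 10 erhalten wir a(t) = -60·t^3 + 48·t^2 + 10. Mit ∫a(t)dt und Anwendung von v(0) = 1, finden wir v(t) = -15·t^4 + 16·t^3 + 10·t + 1. Mit v(t) = -15·t^4 + 16·t^3 + 10·t + 1 und Einsetzen von t = 3.3702268031752065, finden wir v = -1288.01857780431.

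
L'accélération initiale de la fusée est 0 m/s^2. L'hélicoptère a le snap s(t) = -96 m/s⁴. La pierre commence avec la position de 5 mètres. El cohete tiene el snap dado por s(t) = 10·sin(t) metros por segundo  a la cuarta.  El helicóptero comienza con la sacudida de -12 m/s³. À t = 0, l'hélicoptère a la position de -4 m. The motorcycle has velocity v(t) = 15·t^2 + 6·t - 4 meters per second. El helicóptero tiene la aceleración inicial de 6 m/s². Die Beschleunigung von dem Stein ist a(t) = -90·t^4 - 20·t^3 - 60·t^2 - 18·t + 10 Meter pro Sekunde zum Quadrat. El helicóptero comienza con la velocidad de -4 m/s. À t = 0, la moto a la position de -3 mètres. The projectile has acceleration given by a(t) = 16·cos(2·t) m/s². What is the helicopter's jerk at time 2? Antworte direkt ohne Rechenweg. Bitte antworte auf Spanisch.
La sacudida en t = 2 es j = -204.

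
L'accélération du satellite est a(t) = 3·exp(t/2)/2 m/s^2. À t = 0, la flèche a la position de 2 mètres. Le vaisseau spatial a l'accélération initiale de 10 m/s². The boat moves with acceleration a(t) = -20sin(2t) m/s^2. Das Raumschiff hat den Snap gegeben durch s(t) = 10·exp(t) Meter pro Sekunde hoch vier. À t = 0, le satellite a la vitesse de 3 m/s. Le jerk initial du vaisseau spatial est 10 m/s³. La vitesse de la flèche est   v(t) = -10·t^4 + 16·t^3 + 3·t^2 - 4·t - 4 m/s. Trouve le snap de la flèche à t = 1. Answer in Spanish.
Para resolver esto, necesitamos tomar 3 derivadas de nuestra ecuación de la velocidad v(t) = -10·t^4 + 16·t^3 + 3·t^2 - 4·t - 4. Derivando la velocidad, obtenemos la aceleración: a(t) = -40·t^3 + 48·t^2 + 6·t - 4. Tomando d/dt de a(t), encontramos j(t) = -120·t^2 + 96·t + 6. Derivando la sacudida, obtenemos el snap: s(t) = 96 - 240·t. Tenemos el snap s(t) = 96 - 240·t. Sustituyendo t = 1: s(1) = -144.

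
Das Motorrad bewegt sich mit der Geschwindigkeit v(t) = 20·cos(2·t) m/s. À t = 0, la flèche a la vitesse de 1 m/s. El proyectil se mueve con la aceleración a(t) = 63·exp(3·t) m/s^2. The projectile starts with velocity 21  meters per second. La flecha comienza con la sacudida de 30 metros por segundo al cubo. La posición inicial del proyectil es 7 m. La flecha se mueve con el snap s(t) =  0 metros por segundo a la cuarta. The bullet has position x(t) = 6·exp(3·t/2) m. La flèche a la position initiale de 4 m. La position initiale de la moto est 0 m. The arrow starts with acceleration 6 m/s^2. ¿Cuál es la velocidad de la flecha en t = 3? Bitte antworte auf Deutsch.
Wir müssen unsere Gleichung für den Snap s(t) = 0 3-mal integrieren. Die Stammfunktion von dem Snap, mit j(0) = 30, ergibt den Ruck: j(t) = 30. Das Integral von dem Ruck ist die Beschleunigung. Mit a(0) = 6 erhalten wir a(t) = 30·t + 6. Die Stammfunktion von der Beschleunigung, mit v(0) = 1, ergibt die Geschwindigkeit: v(t) = 15·t^2 + 6·t + 1. Wir haben die Geschwindigkeit v(t) = 15·t^2 + 6·t + 1. Durch Einsetzen von t = 3: v(3) = 154.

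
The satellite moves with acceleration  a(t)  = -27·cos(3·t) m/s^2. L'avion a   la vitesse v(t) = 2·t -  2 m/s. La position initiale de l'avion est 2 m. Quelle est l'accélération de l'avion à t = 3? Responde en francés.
En partant de la vitesse v(t) = 2·t - 2, nous prenons 1 dérivée. La dérivée de la vitesse donne l'accélération: a(t) = 2. Nous avons l'accélération a(t) = 2. En substituant t = 3: a(3) = 2.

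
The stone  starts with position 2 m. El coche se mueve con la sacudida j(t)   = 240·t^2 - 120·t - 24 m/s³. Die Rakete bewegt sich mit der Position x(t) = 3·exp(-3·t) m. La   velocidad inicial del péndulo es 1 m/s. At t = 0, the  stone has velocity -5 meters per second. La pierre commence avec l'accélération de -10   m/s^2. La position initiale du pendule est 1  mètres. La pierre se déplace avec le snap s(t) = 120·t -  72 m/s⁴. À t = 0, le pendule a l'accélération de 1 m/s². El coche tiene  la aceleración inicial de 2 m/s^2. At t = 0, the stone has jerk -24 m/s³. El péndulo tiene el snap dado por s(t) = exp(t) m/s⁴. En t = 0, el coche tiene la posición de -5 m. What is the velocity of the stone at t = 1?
We must find the antiderivative of our snap equation s(t) = 120·t - 72 3 times. The integral of snap, with j(0) = -24, gives jerk: j(t) = 60·t^2 - 72·t - 24. Taking ∫j(t)dt and applying a(0) = -10, we find a(t) = 20·t^3 - 36·t^2 - 24·t - 10. The integral of acceleration, with v(0) = -5, gives velocity: v(t) = 5·t^4 - 12·t^3 - 12·t^2 - 10·t - 5. We have velocity v(t) = 5·t^4 - 12·t^3 - 12·t^2 - 10·t - 5. Substituting t = 1: v(1) = -34.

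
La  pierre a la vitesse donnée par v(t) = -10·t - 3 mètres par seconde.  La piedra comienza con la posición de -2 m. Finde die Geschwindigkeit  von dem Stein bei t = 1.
Wir haben die Geschwindigkeit v(t) = -10·t - 3. Durch Einsetzen von t = 1: v(1) = -13.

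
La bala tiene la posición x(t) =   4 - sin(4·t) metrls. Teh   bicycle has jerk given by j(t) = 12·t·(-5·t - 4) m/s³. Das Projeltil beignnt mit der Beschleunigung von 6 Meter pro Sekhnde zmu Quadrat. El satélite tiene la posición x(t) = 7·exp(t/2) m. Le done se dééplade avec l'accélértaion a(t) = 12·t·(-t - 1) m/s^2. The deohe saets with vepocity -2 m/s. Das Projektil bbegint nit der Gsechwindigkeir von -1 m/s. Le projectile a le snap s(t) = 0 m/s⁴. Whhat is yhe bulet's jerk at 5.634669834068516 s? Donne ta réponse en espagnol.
Partiendo de la posición x(t) = 4 - sin(4·t), tomamos 3 derivadas. Tomando d/dt de x(t), encontramos v(t) = -4·cos(4·t). La derivada de la velocidad da la aceleración: a(t) = 16·sin(4·t). Tomando d/dt de a(t), encontramos j(t) = 64·cos(4·t). Tenemos la sacudida j(t) = 64·cos(4·t). Sustituyendo t = 5.634669834068516: j(5.634669834068516) = -54.6440039284997.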